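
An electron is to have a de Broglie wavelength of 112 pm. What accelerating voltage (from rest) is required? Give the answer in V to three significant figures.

p = h/λ = 6.626 × 10⁻³⁴ / 1.120 × 10⁻¹⁰ = 5.916 × 10⁻²⁴ kg·m/s.
KE = p²/(2m) = 1.921 × 10⁻¹⁷ J.
V = KE/e = 1.921 × 10⁻¹⁷ / (1.602 × 10⁻¹⁹) = 120 V.

V = 120 V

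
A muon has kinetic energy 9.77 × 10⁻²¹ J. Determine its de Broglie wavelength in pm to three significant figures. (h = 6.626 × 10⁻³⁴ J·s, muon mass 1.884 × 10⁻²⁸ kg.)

p = √(2mKE) = √(2 × 1.884 × 10⁻²⁸ × 9.770 × 10⁻²¹) = 1.919 × 10⁻²⁴ kg·m/s.
λ = h/p = 6.626 × 10⁻³⁴ / 1.919 × 10⁻²⁴ = 3.45 × 10⁻¹⁰ m = 345 pm.

λ = 345 pm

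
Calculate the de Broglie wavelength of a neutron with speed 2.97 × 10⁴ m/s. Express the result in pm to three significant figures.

p = mv = 1.675 × 10⁻²⁷ × 2.97 × 10⁴ = 4.975 × 10⁻²³ kg·m/s.
λ = h/p = 6.626 × 10⁻³⁴ / 4.975 × 10⁻²³ = 1.33 × 10⁻¹¹ m = 13.3 pm.

λ = 13.3 pm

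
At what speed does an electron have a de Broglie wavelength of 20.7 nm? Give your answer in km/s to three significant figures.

p = h/λ = 6.626 × 10⁻³⁴ / 2.070 × 10⁻⁸ = 3.201 × 10⁻²⁶ kg·m/s.
v = p/m = 3.201 × 10⁻²⁶ / 9.109 × 10⁻³¹ = 3.51 × 10⁴ m/s = 35.1 km/s.

v = 35.1 km/s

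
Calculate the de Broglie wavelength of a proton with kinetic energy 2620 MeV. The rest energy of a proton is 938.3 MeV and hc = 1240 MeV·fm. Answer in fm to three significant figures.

λ = 0.361 fm

Total energy E = KE + m₀c² = 2620 + 938.3 = 3558.3 MeV.
(pc)² = E² − (m₀c²)² = (3558.3)² − (938.3)² = 1.178 × 10⁷ MeV², so pc = 3432 MeV.
λ = hc/(pc) = 1240 MeV·fm / 3432 MeV = 0.361 fm.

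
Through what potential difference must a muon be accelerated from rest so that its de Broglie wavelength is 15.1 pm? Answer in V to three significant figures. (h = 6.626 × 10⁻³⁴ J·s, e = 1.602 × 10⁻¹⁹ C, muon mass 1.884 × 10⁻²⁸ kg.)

p = h/λ = 6.626 × 10⁻³⁴ / 1.510 × 10⁻¹¹ = 4.388 × 10⁻²³ kg·m/s.
KE = p²/(2m) = 5.110 × 10⁻¹⁸ J.
V = KE/e = 5.110 × 10⁻¹⁸ / (1.602 × 10⁻¹⁹) = 31.9 V.

V = 31.9 V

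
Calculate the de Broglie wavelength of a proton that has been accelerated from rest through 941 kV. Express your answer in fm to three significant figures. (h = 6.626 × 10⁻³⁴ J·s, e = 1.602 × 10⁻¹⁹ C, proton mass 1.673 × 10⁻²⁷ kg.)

λ = 29.5 fm

KE = eV = 1.602 × 10⁻¹⁹ × 9.410 × 10⁵ = 1.507 × 10⁻¹³ J.
p = √(2mKE) = √(2 × 1.673 × 10⁻²⁷ × 1.507 × 10⁻¹³) = 2.246 × 10⁻²⁰ kg·m/s.
λ = h/p = 6.626 × 10⁻³⁴ / 2.246 × 10⁻²⁰ = 2.95 × 10⁻¹⁴ m = 29.5 fm.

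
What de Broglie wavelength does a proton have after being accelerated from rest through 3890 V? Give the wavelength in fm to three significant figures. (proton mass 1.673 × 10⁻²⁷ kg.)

λ = 459 fm

KE = eV = 1.602 × 10⁻¹⁹ × 3890 = 6.232 × 10⁻¹⁶ J.
p = √(2mKE) = √(2 × 1.673 × 10⁻²⁷ × 6.232 × 10⁻¹⁶) = 1.444 × 10⁻²¹ kg·m/s.
λ = h/p = 6.626 × 10⁻³⁴ / 1.444 × 10⁻²¹ = 4.59 × 10⁻¹³ m = 459 fm.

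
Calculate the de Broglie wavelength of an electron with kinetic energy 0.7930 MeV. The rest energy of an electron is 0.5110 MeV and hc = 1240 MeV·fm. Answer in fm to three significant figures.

Total energy E = KE + m₀c² = 0.7930 + 0.5110 = 1.3040 MeV.
(pc)² = E² − (m₀c²)² = (1.3040)² − (0.5110)² = 1.439 MeV², so pc = 1.200 MeV.
λ = hc/(pc) = 1240 MeV·fm / 1.200 MeV = 1030 fm.

λ = 1030 fm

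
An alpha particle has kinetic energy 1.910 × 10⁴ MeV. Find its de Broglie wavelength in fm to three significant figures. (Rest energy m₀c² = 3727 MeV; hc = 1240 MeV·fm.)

Total energy E = KE + m₀c² = 1.910 × 10⁴ + 3727 = 22827 MeV.
(pc)² = E² − (m₀c²)² = (22827)² − (3727)² = 5.072 × 10⁸ MeV², so pc = 2.252 × 10⁴ MeV.
λ = hc/(pc) = 1240 MeV·fm / 2.252 × 10⁴ MeV = 0.0551 fm.

λ = 0.0551 fm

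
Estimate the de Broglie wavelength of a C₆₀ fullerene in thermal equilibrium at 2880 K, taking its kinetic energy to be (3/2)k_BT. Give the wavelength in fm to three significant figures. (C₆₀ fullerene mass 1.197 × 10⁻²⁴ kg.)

λ = 1750 fm

KE = (3/2)k_BT = 1.5 × 1.381 × 10⁻²³ × 2880 = 5.966 × 10⁻²⁰ J.
p = √(2mKE) = √(2 × 1.197 × 10⁻²⁴ × 5.966 × 10⁻²⁰) = 3.779 × 10⁻²² kg·m/s.
λ = h/p = 1.75 × 10⁻¹² m = 1750 fm.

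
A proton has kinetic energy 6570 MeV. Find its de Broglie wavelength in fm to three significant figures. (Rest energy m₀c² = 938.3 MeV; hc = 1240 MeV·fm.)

Total energy E = KE + m₀c² = 6570 + 938.3 = 7508.3 MeV.
(pc)² = E² − (m₀c²)² = (7508.3)² − (938.3)² = 5.549 × 10⁷ MeV², so pc = 7449 MeV.
λ = hc/(pc) = 1240 MeV·fm / 7449 MeV = 0.166 fm.

λ = 0.166 fm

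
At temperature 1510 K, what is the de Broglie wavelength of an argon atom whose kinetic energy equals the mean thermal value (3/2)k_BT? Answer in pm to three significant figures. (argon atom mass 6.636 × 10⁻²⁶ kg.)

λ = 10.3 pm

KE = (3/2)k_BT = 1.5 × 1.381 × 10⁻²³ × 1510 = 3.128 × 10⁻²⁰ J.
p = √(2mKE) = √(2 × 6.636 × 10⁻²⁶ × 3.128 × 10⁻²⁰) = 6.443 × 10⁻²³ kg·m/s.
λ = h/p = 1.03 × 10⁻¹¹ m = 10.3 pm.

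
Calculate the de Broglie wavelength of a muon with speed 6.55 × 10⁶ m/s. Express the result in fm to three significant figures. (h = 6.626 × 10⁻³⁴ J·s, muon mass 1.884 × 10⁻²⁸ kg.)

p = mv = 1.884 × 10⁻²⁸ × 6.55 × 10⁶ = 1.234 × 10⁻²¹ kg·m/s.
λ = h/p = 6.626 × 10⁻³⁴ / 1.234 × 10⁻²¹ = 5.37 × 10⁻¹³ m = 537 fm.

λ = 537 fm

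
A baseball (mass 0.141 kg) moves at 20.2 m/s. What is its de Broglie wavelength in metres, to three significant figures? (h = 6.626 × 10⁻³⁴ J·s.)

p = mv = 0.141 × 20.2 = 2.848 kg·m/s.
λ = h/p = 6.626 × 10⁻³⁴ / 2.848 = 2.33 × 10⁻³⁴ m.

λ = 2.33 × 10⁻³⁴ m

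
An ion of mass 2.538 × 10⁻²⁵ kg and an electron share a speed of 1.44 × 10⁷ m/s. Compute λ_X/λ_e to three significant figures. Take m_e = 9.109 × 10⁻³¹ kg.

At fixed v, p = mv so λ = h/(mv) ∝ 1/m.
λ_X/λ_e = m_e/m_X = 9.109 × 10⁻³¹/2.538 × 10⁻²⁵ = 3.59 × 10⁻⁶.

λ_X/λ_e = 3.59 × 10⁻⁶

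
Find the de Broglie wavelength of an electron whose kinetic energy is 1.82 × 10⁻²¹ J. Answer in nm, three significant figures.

p = √(2mKE) = √(2 × 9.109 × 10⁻³¹ × 1.820 × 10⁻²¹) = 5.758 × 10⁻²⁶ kg·m/s.
λ = h/p = 6.626 × 10⁻³⁴ / 5.758 × 10⁻²⁶ = 1.15 × 10⁻⁸ m = 11.5 nm.

λ = 11.5 nm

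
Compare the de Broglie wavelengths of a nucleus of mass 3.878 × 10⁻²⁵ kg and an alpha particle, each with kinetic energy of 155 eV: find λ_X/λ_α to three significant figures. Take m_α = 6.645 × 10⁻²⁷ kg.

At fixed KE, p = √(2mKE) so λ = h/p ∝ 1/√m.
λ_X/λ_α = √(m_α/m_X) = √(6.645 × 10⁻²⁷/3.878 × 10⁻²⁵) = √(0.01714) = 0.131.

λ_X/λ_α = 0.131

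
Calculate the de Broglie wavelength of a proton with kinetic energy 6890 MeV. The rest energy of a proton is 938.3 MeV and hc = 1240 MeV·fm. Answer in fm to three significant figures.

λ = 0.160 fm

Total energy E = KE + m₀c² = 6890 + 938.3 = 7828.3 MeV.
(pc)² = E² − (m₀c²)² = (7828.3)² − (938.3)² = 6.040 × 10⁷ MeV², so pc = 7772 MeV.
λ = hc/(pc) = 1240 MeV·fm / 7772 MeV = 0.160 fm.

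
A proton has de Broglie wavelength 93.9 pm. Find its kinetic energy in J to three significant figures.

p = h/λ = 6.626 × 10⁻³⁴ / 9.390 × 10⁻¹¹ = 7.056 × 10⁻²⁴ kg·m/s.
KE = p²/(2m) = (7.056 × 10⁻²⁴)² / (2 × 1.673 × 10⁻²⁷) = 1.488 × 10⁻²⁰ J = 1.49 × 10⁻²⁰ J.

KE = 1.49 × 10⁻²⁰ J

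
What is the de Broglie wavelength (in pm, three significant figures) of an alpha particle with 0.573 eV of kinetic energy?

λ = 19.0 pm

KE = 0.573 eV = 9.179 × 10⁻²⁰ J.
p = √(2mKE) = √(2 × 6.645 × 10⁻²⁷ × 9.179 × 10⁻²⁰) = 3.493 × 10⁻²³ kg·m/s.
λ = h/p = 6.626 × 10⁻³⁴ / 3.493 × 10⁻²³ = 1.90 × 10⁻¹¹ m = 19.0 pm.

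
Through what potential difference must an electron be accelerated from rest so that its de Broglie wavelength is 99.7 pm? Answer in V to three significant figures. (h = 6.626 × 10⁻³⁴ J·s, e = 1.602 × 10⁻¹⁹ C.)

p = h/λ = 6.626 × 10⁻³⁴ / 9.970 × 10⁻¹¹ = 6.646 × 10⁻²⁴ kg·m/s.
KE = p²/(2m) = 2.424 × 10⁻¹⁷ J.
V = KE/e = 2.424 × 10⁻¹⁷ / (1.602 × 10⁻¹⁹) = 151 V.

V = 151 V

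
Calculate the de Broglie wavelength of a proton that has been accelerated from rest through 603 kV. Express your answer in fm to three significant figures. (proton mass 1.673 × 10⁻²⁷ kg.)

λ = 36.9 fm

KE = eV = 1.602 × 10⁻¹⁹ × 6.030 × 10⁵ = 9.660 × 10⁻¹⁴ J.
p = √(2mKE) = √(2 × 1.673 × 10⁻²⁷ × 9.660 × 10⁻¹⁴) = 1.798 × 10⁻²⁰ kg·m/s.
λ = h/p = 6.626 × 10⁻³⁴ / 1.798 × 10⁻²⁰ = 3.69 × 10⁻¹⁴ m = 36.9 fm.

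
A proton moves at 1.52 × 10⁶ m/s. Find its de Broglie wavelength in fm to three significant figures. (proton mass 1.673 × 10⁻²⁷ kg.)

λ = 261 fm

p = mv = 1.673 × 10⁻²⁷ × 1.52 × 10⁶ = 2.543 × 10⁻²¹ kg·m/s.
λ = h/p = 6.626 × 10⁻³⁴ / 2.543 × 10⁻²¹ = 2.61 × 10⁻¹³ m = 261 fm.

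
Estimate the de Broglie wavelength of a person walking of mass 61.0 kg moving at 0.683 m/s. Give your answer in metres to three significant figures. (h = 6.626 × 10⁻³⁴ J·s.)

λ = 1.59 × 10⁻³⁵ m

p = mv = 61.0 × 0.683 = 4.166 × 10¹ kg·m/s.
λ = h/p = 6.626 × 10⁻³⁴ / 4.166 × 10¹ = 1.59 × 10⁻³⁵ m.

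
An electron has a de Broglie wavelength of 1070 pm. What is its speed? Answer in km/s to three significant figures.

v = 680 km/s

p = h/λ = 6.626 × 10⁻³⁴ / 1.070 × 10⁻⁹ = 6.193 × 10⁻²⁵ kg·m/s.
v = p/m = 6.193 × 10⁻²⁵ / 9.109 × 10⁻³¹ = 6.80 × 10⁵ m/s = 680 km/s.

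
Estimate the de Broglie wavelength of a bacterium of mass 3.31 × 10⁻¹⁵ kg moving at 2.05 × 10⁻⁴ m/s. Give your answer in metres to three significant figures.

p = mv = 3.31 × 10⁻¹⁵ × 2.05 × 10⁻⁴ = 6.786 × 10⁻¹⁹ kg·m/s.
λ = h/p = 6.626 × 10⁻³⁴ / 6.786 × 10⁻¹⁹ = 9.76 × 10⁻¹⁶ m.

λ = 9.76 × 10⁻¹⁶ m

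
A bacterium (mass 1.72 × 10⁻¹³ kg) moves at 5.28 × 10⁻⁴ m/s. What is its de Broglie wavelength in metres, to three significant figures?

p = mv = 1.72 × 10⁻¹³ × 5.28 × 10⁻⁴ = 9.082 × 10⁻¹⁷ kg·m/s.
λ = h/p = 6.626 × 10⁻³⁴ / 9.082 × 10⁻¹⁷ = 7.30 × 10⁻¹⁸ m.

λ = 7.30 × 10⁻¹⁸ m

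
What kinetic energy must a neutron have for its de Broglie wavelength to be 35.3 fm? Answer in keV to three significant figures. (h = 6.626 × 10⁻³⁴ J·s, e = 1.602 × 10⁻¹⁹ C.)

KE = 657 keV

p = h/λ = 6.626 × 10⁻³⁴ / 3.530 × 10⁻¹⁴ = 1.877 × 10⁻²⁰ kg·m/s.
KE = p²/(2m) = (1.877 × 10⁻²⁰)² / (2 × 1.675 × 10⁻²⁷) = 1.052 × 10⁻¹³ J = 657 keV.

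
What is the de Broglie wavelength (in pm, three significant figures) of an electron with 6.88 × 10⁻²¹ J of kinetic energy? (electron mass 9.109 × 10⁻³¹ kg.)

p = √(2mKE) = √(2 × 9.109 × 10⁻³¹ × 6.880 × 10⁻²¹) = 1.120 × 10⁻²⁵ kg·m/s.
λ = h/p = 6.626 × 10⁻³⁴ / 1.120 × 10⁻²⁵ = 5.92 × 10⁻⁹ m = 5920 pm.

λ = 5920 pm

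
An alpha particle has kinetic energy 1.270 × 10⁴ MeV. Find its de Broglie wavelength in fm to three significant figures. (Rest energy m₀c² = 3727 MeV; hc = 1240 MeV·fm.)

λ = 0.0775 fm

Total energy E = KE + m₀c² = 1.270 × 10⁴ + 3727 = 16427 MeV.
(pc)² = E² − (m₀c²)² = (16427)² − (3727)² = 2.560 × 10⁸ MeV², so pc = 1.600 × 10⁴ MeV.
λ = hc/(pc) = 1240 MeV·fm / 1.600 × 10⁴ MeV = 0.0775 fm.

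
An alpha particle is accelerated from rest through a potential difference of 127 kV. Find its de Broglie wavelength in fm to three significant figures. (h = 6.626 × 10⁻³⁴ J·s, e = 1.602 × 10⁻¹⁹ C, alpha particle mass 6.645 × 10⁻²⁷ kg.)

λ = 28.5 fm

KE = 2eV = 2 × 1.602 × 10⁻¹⁹ × 1.270 × 10⁵ = 4.069 × 10⁻¹⁴ J.
p = √(2mKE) = √(2 × 6.645 × 10⁻²⁷ × 4.069 × 10⁻¹⁴) = 2.325 × 10⁻²⁰ kg·m/s.
λ = h/p = 6.626 × 10⁻³⁴ / 2.325 × 10⁻²⁰ = 2.85 × 10⁻¹⁴ m = 28.5 fm.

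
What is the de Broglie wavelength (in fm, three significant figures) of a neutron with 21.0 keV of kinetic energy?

λ = 197 fm

KE = 21.0 keV = 3.364 × 10⁻¹⁵ J.
p = √(2mKE) = √(2 × 1.675 × 10⁻²⁷ × 3.364 × 10⁻¹⁵) = 3.357 × 10⁻²¹ kg·m/s.
λ = h/p = 6.626 × 10⁻³⁴ / 3.357 × 10⁻²¹ = 1.97 × 10⁻¹³ m = 197 fm.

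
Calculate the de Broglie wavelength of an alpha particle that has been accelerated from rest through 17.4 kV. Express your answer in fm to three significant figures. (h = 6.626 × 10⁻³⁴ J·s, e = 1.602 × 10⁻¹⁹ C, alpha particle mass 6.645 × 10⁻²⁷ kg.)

KE = 2eV = 2 × 1.602 × 10⁻¹⁹ × 1.740 × 10⁴ = 5.575 × 10⁻¹⁵ J.
p = √(2mKE) = √(2 × 6.645 × 10⁻²⁷ × 5.575 × 10⁻¹⁵) = 8.608 × 10⁻²¹ kg·m/s.
λ = h/p = 6.626 × 10⁻³⁴ / 8.608 × 10⁻²¹ = 7.70 × 10⁻¹⁴ m = 77.0 fm.

λ = 77.0 fm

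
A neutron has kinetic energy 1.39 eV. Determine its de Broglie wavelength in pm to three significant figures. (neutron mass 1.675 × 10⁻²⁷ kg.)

KE = 1.39 eV = 2.227 × 10⁻¹⁹ J.
p = √(2mKE) = √(2 × 1.675 × 10⁻²⁷ × 2.227 × 10⁻¹⁹) = 2.731 × 10⁻²³ kg·m/s.
λ = h/p = 6.626 × 10⁻³⁴ / 2.731 × 10⁻²³ = 2.43 × 10⁻¹¹ m = 24.3 pm.

λ = 24.3 pm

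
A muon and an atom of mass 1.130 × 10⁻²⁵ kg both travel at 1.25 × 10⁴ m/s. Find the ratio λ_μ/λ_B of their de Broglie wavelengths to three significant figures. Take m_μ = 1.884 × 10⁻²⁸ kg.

At fixed v, p = mv so λ = h/(mv) ∝ 1/m.
λ_μ/λ_B = m_B/m_μ = 1.130 × 10⁻²⁵/1.884 × 10⁻²⁸ = 600.

λ_μ/λ_B = 600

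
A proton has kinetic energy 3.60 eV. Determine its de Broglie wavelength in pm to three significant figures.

λ = 15.1 pm

KE = 3.60 eV = 5.767 × 10⁻¹⁹ J.
p = √(2mKE) = √(2 × 1.673 × 10⁻²⁷ × 5.767 × 10⁻¹⁹) = 4.393 × 10⁻²³ kg·m/s.
λ = h/p = 6.626 × 10⁻³⁴ / 4.393 × 10⁻²³ = 1.51 × 10⁻¹¹ m = 15.1 pm.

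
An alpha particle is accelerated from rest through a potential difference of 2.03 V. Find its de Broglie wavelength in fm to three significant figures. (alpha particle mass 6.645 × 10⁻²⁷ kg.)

λ = 7130 fm

KE = 2eV = 2 × 1.602 × 10⁻¹⁹ × 2.030 = 6.504 × 10⁻¹⁹ J.
p = √(2mKE) = √(2 × 6.645 × 10⁻²⁷ × 6.504 × 10⁻¹⁹) = 9.297 × 10⁻²³ kg·m/s.
λ = h/p = 6.626 × 10⁻³⁴ / 9.297 × 10⁻²³ = 7.13 × 10⁻¹² m = 7130 fm.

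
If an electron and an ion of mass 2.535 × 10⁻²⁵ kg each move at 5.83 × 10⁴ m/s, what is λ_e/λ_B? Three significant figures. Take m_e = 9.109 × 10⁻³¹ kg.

At fixed v, p = mv so λ = h/(mv) ∝ 1/m.
λ_e/λ_B = m_B/m_e = 2.535 × 10⁻²⁵/9.109 × 10⁻³¹ = 2.78 × 10⁵.

λ_e/λ_B = 2.78 × 10⁵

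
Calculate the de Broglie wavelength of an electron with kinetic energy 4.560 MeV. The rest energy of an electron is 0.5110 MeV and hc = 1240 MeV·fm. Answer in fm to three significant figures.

Total energy E = KE + m₀c² = 4.560 + 0.5110 = 5.0710 MeV.
(pc)² = E² − (m₀c²)² = (5.0710)² − (0.5110)² = 25.45 MeV², so pc = 5.045 MeV.
λ = hc/(pc) = 1240 MeV·fm / 5.045 MeV = 246 fm.

λ = 246 fm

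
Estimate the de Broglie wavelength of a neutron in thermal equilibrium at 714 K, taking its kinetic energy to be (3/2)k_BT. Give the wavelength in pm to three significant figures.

KE = (3/2)k_BT = 1.5 × 1.381 × 10⁻²³ × 714 = 1.479 × 10⁻²⁰ J.
p = √(2mKE) = √(2 × 1.675 × 10⁻²⁷ × 1.479 × 10⁻²⁰) = 7.039 × 10⁻²⁴ kg·m/s.
λ = h/p = 9.41 × 10⁻¹¹ m = 94.1 pm.

λ = 94.1 pm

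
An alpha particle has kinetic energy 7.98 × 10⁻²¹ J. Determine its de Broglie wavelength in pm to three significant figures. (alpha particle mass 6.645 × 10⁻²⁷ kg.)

λ = 64.3 pm

p = √(2mKE) = √(2 × 6.645 × 10⁻²⁷ × 7.980 × 10⁻²¹) = 1.030 × 10⁻²³ kg·m/s.
λ = h/p = 6.626 × 10⁻³⁴ / 1.030 × 10⁻²³ = 6.43 × 10⁻¹¹ m = 64.3 pm.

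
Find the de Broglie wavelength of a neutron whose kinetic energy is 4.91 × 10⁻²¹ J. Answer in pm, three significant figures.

λ = 163 pm

p = √(2mKE) = √(2 × 1.675 × 10⁻²⁷ × 4.910 × 10⁻²¹) = 4.056 × 10⁻²⁴ kg·m/s.
λ = h/p = 6.626 × 10⁻³⁴ / 4.056 × 10⁻²⁴ = 1.63 × 10⁻¹⁰ m = 163 pm.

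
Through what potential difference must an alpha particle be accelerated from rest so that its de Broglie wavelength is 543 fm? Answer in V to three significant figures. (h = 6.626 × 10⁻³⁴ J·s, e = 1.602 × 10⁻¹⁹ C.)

V = 350 V

p = h/λ = 6.626 × 10⁻³⁴ / 5.430 × 10⁻¹³ = 1.220 × 10⁻²¹ kg·m/s.
KE = p²/(2m) = 1.120 × 10⁻¹⁶ J.
V = KE/2e = 1.120 × 10⁻¹⁶ / (2 × 1.602 × 10⁻¹⁹) = 350 V.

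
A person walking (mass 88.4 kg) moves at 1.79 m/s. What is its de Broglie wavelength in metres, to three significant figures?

λ = 4.19 × 10⁻³⁶ m

p = mv = 88.4 × 1.79 = 1.582 × 10² kg·m/s.
λ = h/p = 6.626 × 10⁻³⁴ / 1.582 × 10² = 4.19 × 10⁻³⁶ m.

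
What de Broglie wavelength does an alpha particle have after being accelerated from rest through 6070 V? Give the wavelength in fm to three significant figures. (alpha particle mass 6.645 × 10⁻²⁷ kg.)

λ = 130 fm

KE = 2eV = 2 × 1.602 × 10⁻¹⁹ × 6070 = 1.945 × 10⁻¹⁵ J.
p = √(2mKE) = √(2 × 6.645 × 10⁻²⁷ × 1.945 × 10⁻¹⁵) = 5.084 × 10⁻²¹ kg·m/s.
λ = h/p = 6.626 × 10⁻³⁴ / 5.084 × 10⁻²¹ = 1.30 × 10⁻¹³ m = 130 fm.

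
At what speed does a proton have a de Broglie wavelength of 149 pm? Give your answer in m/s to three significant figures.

v = 2660 m/s

p = h/λ = 6.626 × 10⁻³⁴ / 1.490 × 10⁻¹⁰ = 4.447 × 10⁻²⁴ kg·m/s.
v = p/m = 4.447 × 10⁻²⁴ / 1.673 × 10⁻²⁷ = 2.66 × 10³ m/s = 2660 m/s.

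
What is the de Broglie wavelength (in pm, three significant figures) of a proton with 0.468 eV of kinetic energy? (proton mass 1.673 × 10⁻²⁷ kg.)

λ = 41.8 pm

KE = 0.468 eV = 7.497 × 10⁻²⁰ J.
p = √(2mKE) = √(2 × 1.673 × 10⁻²⁷ × 7.497 × 10⁻²⁰) = 1.584 × 10⁻²³ kg·m/s.
λ = h/p = 6.626 × 10⁻³⁴ / 1.584 × 10⁻²³ = 4.18 × 10⁻¹¹ m = 41.8 pm.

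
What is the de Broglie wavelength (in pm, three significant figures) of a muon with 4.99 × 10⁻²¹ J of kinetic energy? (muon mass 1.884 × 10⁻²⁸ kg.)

λ = 483 pm

p = √(2mKE) = √(2 × 1.884 × 10⁻²⁸ × 4.990 × 10⁻²¹) = 1.371 × 10⁻²⁴ kg·m/s.
λ = h/p = 6.626 × 10⁻³⁴ / 1.371 × 10⁻²⁴ = 4.83 × 10⁻¹⁰ m = 483 pm.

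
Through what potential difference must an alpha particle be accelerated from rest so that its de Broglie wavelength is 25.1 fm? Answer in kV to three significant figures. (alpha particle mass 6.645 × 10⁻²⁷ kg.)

V = 164 kV

p = h/λ = 6.626 × 10⁻³⁴ / 2.510 × 10⁻¹⁴ = 2.640 × 10⁻²⁰ kg·m/s.
KE = p²/(2m) = 5.244 × 10⁻¹⁴ J.
V = KE/2e = 5.244 × 10⁻¹⁴ / (2 × 1.602 × 10⁻¹⁹) = 164 kV.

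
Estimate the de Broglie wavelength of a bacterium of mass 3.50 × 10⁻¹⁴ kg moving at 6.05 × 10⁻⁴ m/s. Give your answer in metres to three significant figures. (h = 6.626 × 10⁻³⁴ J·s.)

p = mv = 3.50 × 10⁻¹⁴ × 6.05 × 10⁻⁴ = 2.118 × 10⁻¹⁷ kg·m/s.
λ = h/p = 6.626 × 10⁻³⁴ / 2.118 × 10⁻¹⁷ = 3.13 × 10⁻¹⁷ m.

λ = 3.13 × 10⁻¹⁷ m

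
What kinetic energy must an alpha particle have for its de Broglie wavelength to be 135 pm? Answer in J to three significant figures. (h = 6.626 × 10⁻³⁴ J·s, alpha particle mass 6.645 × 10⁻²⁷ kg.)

KE = 1.81 × 10⁻²¹ J

p = h/λ = 6.626 × 10⁻³⁴ / 1.350 × 10⁻¹⁰ = 4.908 × 10⁻²⁴ kg·m/s.
KE = p²/(2m) = (4.908 × 10⁻²⁴)² / (2 × 6.645 × 10⁻²⁷) = 1.813 × 10⁻²¹ J = 1.81 × 10⁻²¹ J.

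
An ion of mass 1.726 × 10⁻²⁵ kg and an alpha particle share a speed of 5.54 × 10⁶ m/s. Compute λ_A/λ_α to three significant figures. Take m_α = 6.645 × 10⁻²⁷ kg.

At fixed v, p = mv so λ = h/(mv) ∝ 1/m.
λ_A/λ_α = m_α/m_A = 6.645 × 10⁻²⁷/1.726 × 10⁻²⁵ = 0.0385.

λ_A/λ_α = 0.0385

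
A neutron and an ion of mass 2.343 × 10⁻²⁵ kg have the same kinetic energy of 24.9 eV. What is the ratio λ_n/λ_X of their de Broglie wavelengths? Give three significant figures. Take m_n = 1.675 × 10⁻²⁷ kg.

At fixed KE, p = √(2mKE) so λ = h/p ∝ 1/√m.
λ_n/λ_X = √(m_X/m_n) = √(2.343 × 10⁻²⁵/1.675 × 10⁻²⁷) = √(139.9) = 11.8.

λ_n/λ_X = 11.8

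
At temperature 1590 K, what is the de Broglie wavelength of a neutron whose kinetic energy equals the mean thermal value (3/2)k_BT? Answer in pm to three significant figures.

λ = 63.1 pm

KE = (3/2)k_BT = 1.5 × 1.381 × 10⁻²³ × 1590 = 3.294 × 10⁻²⁰ J.
p = √(2mKE) = √(2 × 1.675 × 10⁻²⁷ × 3.294 × 10⁻²⁰) = 1.050 × 10⁻²³ kg·m/s.
λ = h/p = 6.31 × 10⁻¹¹ m = 63.1 pm.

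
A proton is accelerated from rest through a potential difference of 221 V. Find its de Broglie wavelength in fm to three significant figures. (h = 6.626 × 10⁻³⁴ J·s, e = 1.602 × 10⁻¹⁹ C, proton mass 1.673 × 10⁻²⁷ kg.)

KE = eV = 1.602 × 10⁻¹⁹ × 221.0 = 3.540 × 10⁻¹⁷ J.
p = √(2mKE) = √(2 × 1.673 × 10⁻²⁷ × 3.540 × 10⁻¹⁷) = 3.442 × 10⁻²² kg·m/s.
λ = h/p = 6.626 × 10⁻³⁴ / 3.442 × 10⁻²² = 1.93 × 10⁻¹² m = 1930 fm.

λ = 1930 fm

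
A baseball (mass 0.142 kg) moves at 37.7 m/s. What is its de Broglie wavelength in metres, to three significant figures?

λ = 1.24 × 10⁻³⁴ m

p = mv = 0.142 × 37.7 = 5.353 kg·m/s.
λ = h/p = 6.626 × 10⁻³⁴ / 5.353 = 1.24 × 10⁻³⁴ m.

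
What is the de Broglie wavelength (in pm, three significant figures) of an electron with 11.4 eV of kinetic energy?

λ = 363 pm

KE = 11.4 eV = 1.826 × 10⁻¹⁸ J.
p = √(2mKE) = √(2 × 9.109 × 10⁻³¹ × 1.826 × 10⁻¹⁸) = 1.824 × 10⁻²⁴ kg·m/s.
λ = h/p = 6.626 × 10⁻³⁴ / 1.824 × 10⁻²⁴ = 3.63 × 10⁻¹⁰ m = 363 pm.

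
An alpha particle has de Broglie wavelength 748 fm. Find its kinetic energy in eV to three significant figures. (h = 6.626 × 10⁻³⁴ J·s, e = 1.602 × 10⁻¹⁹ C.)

p = h/λ = 6.626 × 10⁻³⁴ / 7.480 × 10⁻¹³ = 8.858 × 10⁻²² kg·m/s.
KE = p²/(2m) = (8.858 × 10⁻²²)² / (2 × 6.645 × 10⁻²⁷) = 5.904 × 10⁻¹⁷ J = 369 eV.

KE = 369 eV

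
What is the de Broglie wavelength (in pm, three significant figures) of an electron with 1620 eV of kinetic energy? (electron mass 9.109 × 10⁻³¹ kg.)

λ = 30.5 pm

KE = 1620 eV = 2.595 × 10⁻¹⁶ J.
p = √(2mKE) = √(2 × 9.109 × 10⁻³¹ × 2.595 × 10⁻¹⁶) = 2.174 × 10⁻²³ kg·m/s.
λ = h/p = 6.626 × 10⁻³⁴ / 2.174 × 10⁻²³ = 3.05 × 10⁻¹¹ m = 30.5 pm.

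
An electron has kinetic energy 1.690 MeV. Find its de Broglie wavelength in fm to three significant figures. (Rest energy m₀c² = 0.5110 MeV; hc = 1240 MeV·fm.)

λ = 579 fm

Total energy E = KE + m₀c² = 1.690 + 0.5110 = 2.2010 MeV.
(pc)² = E² − (m₀c²)² = (2.2010)² − (0.5110)² = 4.583 MeV², so pc = 2.141 MeV.
λ = hc/(pc) = 1240 MeV·fm / 2.141 MeV = 579 fm.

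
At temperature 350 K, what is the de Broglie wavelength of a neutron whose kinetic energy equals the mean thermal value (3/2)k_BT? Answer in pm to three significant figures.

λ = 134 pm

KE = (3/2)k_BT = 1.5 × 1.381 × 10⁻²³ × 350 = 7.250 × 10⁻²¹ J.
p = √(2mKE) = √(2 × 1.675 × 10⁻²⁷ × 7.250 × 10⁻²¹) = 4.928 × 10⁻²⁴ kg·m/s.
λ = h/p = 1.34 × 10⁻¹⁰ m = 134 pm.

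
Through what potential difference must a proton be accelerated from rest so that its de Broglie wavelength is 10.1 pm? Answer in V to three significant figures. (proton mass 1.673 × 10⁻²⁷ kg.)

V = 8.03 V

p = h/λ = 6.626 × 10⁻³⁴ / 1.010 × 10⁻¹¹ = 6.560 × 10⁻²³ kg·m/s.
KE = p²/(2m) = 1.286 × 10⁻¹⁸ J.
V = KE/e = 1.286 × 10⁻¹⁸ / (1.602 × 10⁻¹⁹) = 8.03 V.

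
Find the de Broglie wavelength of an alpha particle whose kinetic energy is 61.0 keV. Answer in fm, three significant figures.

λ = 58.1 fm

KE = 61.0 keV = 9.772 × 10⁻¹⁵ J.
p = √(2mKE) = √(2 × 6.645 × 10⁻²⁷ × 9.772 × 10⁻¹⁵) = 1.140 × 10⁻²⁰ kg·m/s.
λ = h/p = 6.626 × 10⁻³⁴ / 1.140 × 10⁻²⁰ = 5.81 × 10⁻¹⁴ m = 58.1 fm.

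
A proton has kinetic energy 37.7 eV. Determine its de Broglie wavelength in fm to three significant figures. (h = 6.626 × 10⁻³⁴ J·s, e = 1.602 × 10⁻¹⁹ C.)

λ = 4660 fm

KE = 37.7 eV = 6.040 × 10⁻¹⁸ J.
p = √(2mKE) = √(2 × 1.673 × 10⁻²⁷ × 6.040 × 10⁻¹⁸) = 1.422 × 10⁻²² kg·m/s.
λ = h/p = 6.626 × 10⁻³⁴ / 1.422 × 10⁻²² = 4.66 × 10⁻¹² m = 4660 fm.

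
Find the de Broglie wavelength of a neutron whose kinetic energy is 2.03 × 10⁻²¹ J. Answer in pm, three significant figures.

p = √(2mKE) = √(2 × 1.675 × 10⁻²⁷ × 2.030 × 10⁻²¹) = 2.608 × 10⁻²⁴ kg·m/s.
λ = h/p = 6.626 × 10⁻³⁴ / 2.608 × 10⁻²⁴ = 2.54 × 10⁻¹⁰ m = 254 pm.

λ = 254 pm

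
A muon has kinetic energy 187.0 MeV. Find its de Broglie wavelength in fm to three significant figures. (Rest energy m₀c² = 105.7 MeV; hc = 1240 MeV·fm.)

λ = 4.54 fm

Total energy E = KE + m₀c² = 187.0 + 105.7 = 292.7 MeV.
(pc)² = E² − (m₀c²)² = (292.7)² − (105.7)² = 7.450 × 10⁴ MeV², so pc = 272.9 MeV.
λ = hc/(pc) = 1240 MeV·fm / 272.9 MeV = 4.54 fm.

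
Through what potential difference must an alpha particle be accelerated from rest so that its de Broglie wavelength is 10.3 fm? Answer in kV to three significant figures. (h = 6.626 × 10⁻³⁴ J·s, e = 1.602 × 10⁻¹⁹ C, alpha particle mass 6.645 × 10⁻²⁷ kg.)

p = h/λ = 6.626 × 10⁻³⁴ / 1.030 × 10⁻¹⁴ = 6.433 × 10⁻²⁰ kg·m/s.
KE = p²/(2m) = 3.114 × 10⁻¹³ J.
V = KE/2e = 3.114 × 10⁻¹³ / (2 × 1.602 × 10⁻¹⁹) = 972 kV.

V = 972 kV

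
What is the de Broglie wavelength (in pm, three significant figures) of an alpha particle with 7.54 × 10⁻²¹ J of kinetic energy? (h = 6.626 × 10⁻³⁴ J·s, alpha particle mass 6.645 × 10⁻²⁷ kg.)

λ = 66.2 pm

p = √(2mKE) = √(2 × 6.645 × 10⁻²⁷ × 7.540 × 10⁻²¹) = 1.001 × 10⁻²³ kg·m/s.
λ = h/p = 6.626 × 10⁻³⁴ / 1.001 × 10⁻²³ = 6.62 × 10⁻¹¹ m = 66.2 pm.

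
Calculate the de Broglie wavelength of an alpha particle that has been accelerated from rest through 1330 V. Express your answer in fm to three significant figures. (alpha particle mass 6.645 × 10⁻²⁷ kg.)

λ = 278 fm

KE = 2eV = 2 × 1.602 × 10⁻¹⁹ × 1330 = 4.261 × 10⁻¹⁶ J.
p = √(2mKE) = √(2 × 6.645 × 10⁻²⁷ × 4.261 × 10⁻¹⁶) = 2.380 × 10⁻²¹ kg·m/s.
λ = h/p = 6.626 × 10⁻³⁴ / 2.380 × 10⁻²¹ = 2.78 × 10⁻¹³ m = 278 fm.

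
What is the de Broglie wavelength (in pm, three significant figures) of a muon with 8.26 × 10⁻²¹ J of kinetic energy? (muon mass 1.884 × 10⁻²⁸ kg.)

λ = 376 pm

p = √(2mKE) = √(2 × 1.884 × 10⁻²⁸ × 8.260 × 10⁻²¹) = 1.764 × 10⁻²⁴ kg·m/s.
λ = h/p = 6.626 × 10⁻³⁴ / 1.764 × 10⁻²⁴ = 3.76 × 10⁻¹⁰ m = 376 pm.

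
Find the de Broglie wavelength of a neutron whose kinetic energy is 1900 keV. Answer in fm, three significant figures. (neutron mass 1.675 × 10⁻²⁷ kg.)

λ = 20.8 fm

KE = 1900 keV = 3.044 × 10⁻¹³ J.
p = √(2mKE) = √(2 × 1.675 × 10⁻²⁷ × 3.044 × 10⁻¹³) = 3.193 × 10⁻²⁰ kg·m/s.
λ = h/p = 6.626 × 10⁻³⁴ / 3.193 × 10⁻²⁰ = 2.08 × 10⁻¹⁴ m = 20.8 fm.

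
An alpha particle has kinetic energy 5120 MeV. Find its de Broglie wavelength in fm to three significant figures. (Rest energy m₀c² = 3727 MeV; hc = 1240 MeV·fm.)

λ = 0.155 fm

Total energy E = KE + m₀c² = 5120 + 3727 = 8847 MeV.
(pc)² = E² − (m₀c²)² = (8847)² − (3727)² = 6.438 × 10⁷ MeV², so pc = 8024 MeV.
λ = hc/(pc) = 1240 MeV·fm / 8024 MeV = 0.155 fm.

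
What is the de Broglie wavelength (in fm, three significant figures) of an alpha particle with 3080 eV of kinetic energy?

KE = 3080 eV = 4.934 × 10⁻¹⁶ J.
p = √(2mKE) = √(2 × 6.645 × 10⁻²⁷ × 4.934 × 10⁻¹⁶) = 2.561 × 10⁻²¹ kg·m/s.
λ = h/p = 6.626 × 10⁻³⁴ / 2.561 × 10⁻²¹ = 2.59 × 10⁻¹³ m = 259 fm.

λ = 259 fm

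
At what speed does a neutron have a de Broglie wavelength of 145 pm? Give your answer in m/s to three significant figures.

p = h/λ = 6.626 × 10⁻³⁴ / 1.450 × 10⁻¹⁰ = 4.570 × 10⁻²⁴ kg·m/s.
v = p/m = 4.570 × 10⁻²⁴ / 1.675 × 10⁻²⁷ = 2.73 × 10³ m/s = 2730 m/s.

v = 2730 m/s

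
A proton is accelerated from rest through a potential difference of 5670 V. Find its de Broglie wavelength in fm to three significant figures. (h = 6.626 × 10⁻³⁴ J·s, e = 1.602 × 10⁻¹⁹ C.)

λ = 380 fm

KE = eV = 1.602 × 10⁻¹⁹ × 5670 = 9.083 × 10⁻¹⁶ J.
p = √(2mKE) = √(2 × 1.673 × 10⁻²⁷ × 9.083 × 10⁻¹⁶) = 1.743 × 10⁻²¹ kg·m/s.
λ = h/p = 6.626 × 10⁻³⁴ / 1.743 × 10⁻²¹ = 3.80 × 10⁻¹³ m = 380 fm.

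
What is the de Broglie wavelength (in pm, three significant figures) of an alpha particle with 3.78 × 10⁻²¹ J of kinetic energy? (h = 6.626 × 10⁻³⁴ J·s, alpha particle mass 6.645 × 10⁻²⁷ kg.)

λ = 93.5 pm

p = √(2mKE) = √(2 × 6.645 × 10⁻²⁷ × 3.780 × 10⁻²¹) = 7.088 × 10⁻²⁴ kg·m/s.
λ = h/p = 6.626 × 10⁻³⁴ / 7.088 × 10⁻²⁴ = 9.35 × 10⁻¹¹ m = 93.5 pm.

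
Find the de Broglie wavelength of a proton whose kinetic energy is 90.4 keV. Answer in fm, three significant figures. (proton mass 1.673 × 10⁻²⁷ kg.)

λ = 95.2 fm

KE = 90.4 keV = 1.448 × 10⁻¹⁴ J.
p = √(2mKE) = √(2 × 1.673 × 10⁻²⁷ × 1.448 × 10⁻¹⁴) = 6.961 × 10⁻²¹ kg·m/s.
λ = h/p = 6.626 × 10⁻³⁴ / 6.961 × 10⁻²¹ = 9.52 × 10⁻¹⁴ m = 95.2 fm.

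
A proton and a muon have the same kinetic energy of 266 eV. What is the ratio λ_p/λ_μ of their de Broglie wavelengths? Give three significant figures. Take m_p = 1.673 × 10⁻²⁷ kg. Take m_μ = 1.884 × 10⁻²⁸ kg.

At fixed KE, p = √(2mKE) so λ = h/p ∝ 1/√m.
λ_p/λ_μ = √(m_μ/m_p) = √(1.884 × 10⁻²⁸/1.673 × 10⁻²⁷) = √(0.1126) = 0.336.

λ_p/λ_μ = 0.336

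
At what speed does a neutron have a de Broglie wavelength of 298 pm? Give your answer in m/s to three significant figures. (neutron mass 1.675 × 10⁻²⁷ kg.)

v = 1330 m/s

p = h/λ = 6.626 × 10⁻³⁴ / 2.980 × 10⁻¹⁰ = 2.223 × 10⁻²⁴ kg·m/s.
v = p/m = 2.223 × 10⁻²⁴ / 1.675 × 10⁻²⁷ = 1.33 × 10³ m/s = 1330 m/s.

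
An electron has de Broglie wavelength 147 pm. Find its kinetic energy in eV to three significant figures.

p = h/λ = 6.626 × 10⁻³⁴ / 1.470 × 10⁻¹⁰ = 4.507 × 10⁻²⁴ kg·m/s.
KE = p²/(2m) = (4.507 × 10⁻²⁴)² / (2 × 9.109 × 10⁻³¹) = 1.115 × 10⁻¹⁷ J = 69.6 eV.

KE = 69.6 eV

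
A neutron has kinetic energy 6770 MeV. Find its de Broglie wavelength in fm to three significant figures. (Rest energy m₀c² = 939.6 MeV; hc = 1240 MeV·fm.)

Total energy E = KE + m₀c² = 6770 + 939.6 = 7709.6 MeV.
(pc)² = E² − (m₀c²)² = (7709.6)² − (939.6)² = 5.856 × 10⁷ MeV², so pc = 7652 MeV.
λ = hc/(pc) = 1240 MeV·fm / 7652 MeV = 0.162 fm.

λ = 0.162 fm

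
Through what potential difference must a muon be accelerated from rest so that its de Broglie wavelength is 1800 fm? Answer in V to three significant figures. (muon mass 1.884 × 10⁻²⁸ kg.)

p = h/λ = 6.626 × 10⁻³⁴ / 1.800 × 10⁻¹² = 3.681 × 10⁻²² kg·m/s.
KE = p²/(2m) = 3.596 × 10⁻¹⁶ J.
V = KE/e = 3.596 × 10⁻¹⁶ / (1.602 × 10⁻¹⁹) = 2240 V.

V = 2240 V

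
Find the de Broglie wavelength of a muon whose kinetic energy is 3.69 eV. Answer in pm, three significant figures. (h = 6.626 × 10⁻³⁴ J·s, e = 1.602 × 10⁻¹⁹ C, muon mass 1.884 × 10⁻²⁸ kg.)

KE = 3.69 eV = 5.911 × 10⁻¹⁹ J.
p = √(2mKE) = √(2 × 1.884 × 10⁻²⁸ × 5.911 × 10⁻¹⁹) = 1.492 × 10⁻²³ kg·m/s.
λ = h/p = 6.626 × 10⁻³⁴ / 1.492 × 10⁻²³ = 4.44 × 10⁻¹¹ m = 44.4 pm.

λ = 44.4 pm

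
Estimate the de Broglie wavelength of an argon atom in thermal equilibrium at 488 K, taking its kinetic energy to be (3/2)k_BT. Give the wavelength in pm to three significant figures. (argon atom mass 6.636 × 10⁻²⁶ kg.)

KE = (3/2)k_BT = 1.5 × 1.381 × 10⁻²³ × 488 = 1.011 × 10⁻²⁰ J.
p = √(2mKE) = √(2 × 6.636 × 10⁻²⁶ × 1.011 × 10⁻²⁰) = 3.663 × 10⁻²³ kg·m/s.
λ = h/p = 1.81 × 10⁻¹¹ m = 18.1 pm.

λ = 18.1 pm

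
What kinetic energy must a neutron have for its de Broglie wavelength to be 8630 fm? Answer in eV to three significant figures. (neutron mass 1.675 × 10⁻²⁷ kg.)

KE = 11.0 eV

p = h/λ = 6.626 × 10⁻³⁴ / 8.630 × 10⁻¹² = 7.678 × 10⁻²³ kg·m/s.
KE = p²/(2m) = (7.678 × 10⁻²³)² / (2 × 1.675 × 10⁻²⁷) = 1.760 × 10⁻¹⁸ J = 11.0 eV.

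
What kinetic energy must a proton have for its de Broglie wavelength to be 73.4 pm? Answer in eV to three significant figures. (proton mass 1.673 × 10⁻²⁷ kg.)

KE = 0.152 eV

p = h/λ = 6.626 × 10⁻³⁴ / 7.340 × 10⁻¹¹ = 9.027 × 10⁻²⁴ kg·m/s.
KE = p²/(2m) = (9.027 × 10⁻²⁴)² / (2 × 1.673 × 10⁻²⁷) = 2.435 × 10⁻²⁰ J = 0.152 eV.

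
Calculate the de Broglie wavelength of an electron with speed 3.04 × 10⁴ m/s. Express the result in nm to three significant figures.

λ = 23.9 nm

p = mv = 9.109 × 10⁻³¹ × 3.04 × 10⁴ = 2.769 × 10⁻²⁶ kg·m/s.
λ = h/p = 6.626 × 10⁻³⁴ / 2.769 × 10⁻²⁶ = 2.39 × 10⁻⁸ m = 23.9 nm.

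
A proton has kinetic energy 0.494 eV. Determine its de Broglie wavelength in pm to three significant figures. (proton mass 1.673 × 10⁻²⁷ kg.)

λ = 40.7 pm

KE = 0.494 eV = 7.914 × 10⁻²⁰ J.
p = √(2mKE) = √(2 × 1.673 × 10⁻²⁷ × 7.914 × 10⁻²⁰) = 1.627 × 10⁻²³ kg·m/s.
λ = h/p = 6.626 × 10⁻³⁴ / 1.627 × 10⁻²³ = 4.07 × 10⁻¹¹ m = 40.7 pm.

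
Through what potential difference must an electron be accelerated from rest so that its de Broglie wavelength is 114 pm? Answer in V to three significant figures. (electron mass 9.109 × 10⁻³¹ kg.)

V = 116 V

p = h/λ = 6.626 × 10⁻³⁴ / 1.140 × 10⁻¹⁰ = 5.812 × 10⁻²⁴ kg·m/s.
KE = p²/(2m) = 1.854 × 10⁻¹⁷ J.
V = KE/e = 1.854 × 10⁻¹⁷ / (1.602 × 10⁻¹⁹) = 116 V.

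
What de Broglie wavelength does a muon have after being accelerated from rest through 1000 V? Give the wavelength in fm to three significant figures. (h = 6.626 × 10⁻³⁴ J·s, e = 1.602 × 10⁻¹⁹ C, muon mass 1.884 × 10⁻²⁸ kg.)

λ = 2700 fm

KE = eV = 1.602 × 10⁻¹⁹ × 1000 = 1.602 × 10⁻¹⁶ J.
p = √(2mKE) = √(2 × 1.884 × 10⁻²⁸ × 1.602 × 10⁻¹⁶) = 2.457 × 10⁻²² kg·m/s.
λ = h/p = 6.626 × 10⁻³⁴ / 2.457 × 10⁻²² = 2.70 × 10⁻¹² m = 2700 fm.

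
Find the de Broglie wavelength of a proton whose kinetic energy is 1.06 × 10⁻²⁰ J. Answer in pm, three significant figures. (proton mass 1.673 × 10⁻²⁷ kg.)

λ = 111 pm

p = √(2mKE) = √(2 × 1.673 × 10⁻²⁷ × 1.060 × 10⁻²⁰) = 5.955 × 10⁻²⁴ kg·m/s.
λ = h/p = 6.626 × 10⁻³⁴ / 5.955 × 10⁻²⁴ = 1.11 × 10⁻¹⁰ m = 111 pm.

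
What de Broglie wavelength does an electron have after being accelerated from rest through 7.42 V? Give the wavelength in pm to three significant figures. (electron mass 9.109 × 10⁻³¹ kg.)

KE = eV = 1.602 × 10⁻¹⁹ × 7.420 = 1.189 × 10⁻¹⁸ J.
p = √(2mKE) = √(2 × 9.109 × 10⁻³¹ × 1.189 × 10⁻¹⁸) = 1.472 × 10⁻²⁴ kg·m/s.
λ = h/p = 6.626 × 10⁻³⁴ / 1.472 × 10⁻²⁴ = 4.50 × 10⁻¹⁰ m = 450 pm.

λ = 450 pm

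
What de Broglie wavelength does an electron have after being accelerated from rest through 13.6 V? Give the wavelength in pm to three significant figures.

KE = eV = 1.602 × 10⁻¹⁹ × 13.60 = 2.179 × 10⁻¹⁸ J.
p = √(2mKE) = √(2 × 9.109 × 10⁻³¹ × 2.179 × 10⁻¹⁸) = 1.992 × 10⁻²⁴ kg·m/s.
λ = h/p = 6.626 × 10⁻³⁴ / 1.992 × 10⁻²⁴ = 3.33 × 10⁻¹⁰ m = 333 pm.

λ = 333 pm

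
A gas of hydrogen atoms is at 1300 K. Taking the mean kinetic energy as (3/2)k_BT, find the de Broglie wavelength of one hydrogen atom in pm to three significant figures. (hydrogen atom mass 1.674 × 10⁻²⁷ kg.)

λ = 69.8 pm

KE = (3/2)k_BT = 1.5 × 1.381 × 10⁻²³ × 1300 = 2.693 × 10⁻²⁰ J.
p = √(2mKE) = √(2 × 1.674 × 10⁻²⁷ × 2.693 × 10⁻²⁰) = 9.495 × 10⁻²⁴ kg·m/s.
λ = h/p = 6.98 × 10⁻¹¹ m = 69.8 pm.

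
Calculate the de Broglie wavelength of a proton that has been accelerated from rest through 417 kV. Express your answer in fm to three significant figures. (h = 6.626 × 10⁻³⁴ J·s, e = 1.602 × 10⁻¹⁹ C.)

λ = 44.3 fm

KE = eV = 1.602 × 10⁻¹⁹ × 4.170 × 10⁵ = 6.680 × 10⁻¹⁴ J.
p = √(2mKE) = √(2 × 1.673 × 10⁻²⁷ × 6.680 × 10⁻¹⁴) = 1.495 × 10⁻²⁰ kg·m/s.
λ = h/p = 6.626 × 10⁻³⁴ / 1.495 × 10⁻²⁰ = 4.43 × 10⁻¹⁴ m = 44.3 fm.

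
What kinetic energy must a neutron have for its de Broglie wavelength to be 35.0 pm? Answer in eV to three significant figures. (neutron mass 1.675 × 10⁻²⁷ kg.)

p = h/λ = 6.626 × 10⁻³⁴ / 3.500 × 10⁻¹¹ = 1.893 × 10⁻²³ kg·m/s.
KE = p²/(2m) = (1.893 × 10⁻²³)² / (2 × 1.675 × 10⁻²⁷) = 1.070 × 10⁻¹⁹ J = 0.668 eV.

KE = 0.668 eV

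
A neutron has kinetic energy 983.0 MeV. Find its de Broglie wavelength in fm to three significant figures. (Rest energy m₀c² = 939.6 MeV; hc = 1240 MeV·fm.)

Total energy E = KE + m₀c² = 983.0 + 939.6 = 1922.6 MeV.
(pc)² = E² − (m₀c²)² = (1922.6)² − (939.6)² = 2.814 × 10⁶ MeV², so pc = 1677 MeV.
λ = hc/(pc) = 1240 MeV·fm / 1677 MeV = 0.739 fm.

λ = 0.739 fm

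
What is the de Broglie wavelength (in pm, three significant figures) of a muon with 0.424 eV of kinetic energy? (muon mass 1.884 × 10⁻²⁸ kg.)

λ = 131 pm

KE = 0.424 eV = 6.792 × 10⁻²⁰ J.
p = √(2mKE) = √(2 × 1.884 × 10⁻²⁸ × 6.792 × 10⁻²⁰) = 5.059 × 10⁻²⁴ kg·m/s.
λ = h/p = 6.626 × 10⁻³⁴ / 5.059 × 10⁻²⁴ = 1.31 × 10⁻¹⁰ m = 131 pm.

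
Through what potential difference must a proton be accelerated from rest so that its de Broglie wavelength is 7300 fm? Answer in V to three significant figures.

V = 15.4 V

p = h/λ = 6.626 × 10⁻³⁴ / 7.300 × 10⁻¹² = 9.077 × 10⁻²³ kg·m/s.
KE = p²/(2m) = 2.462 × 10⁻¹⁸ J.
V = KE/e = 2.462 × 10⁻¹⁸ / (1.602 × 10⁻¹⁹) = 15.4 V.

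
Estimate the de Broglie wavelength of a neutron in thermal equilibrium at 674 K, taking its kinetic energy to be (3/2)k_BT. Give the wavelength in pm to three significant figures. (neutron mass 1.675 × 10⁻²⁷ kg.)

λ = 96.9 pm

KE = (3/2)k_BT = 1.5 × 1.381 × 10⁻²³ × 674 = 1.396 × 10⁻²⁰ J.
p = √(2mKE) = √(2 × 1.675 × 10⁻²⁷ × 1.396 × 10⁻²⁰) = 6.839 × 10⁻²⁴ kg·m/s.
λ = h/p = 9.69 × 10⁻¹¹ m = 96.9 pm.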